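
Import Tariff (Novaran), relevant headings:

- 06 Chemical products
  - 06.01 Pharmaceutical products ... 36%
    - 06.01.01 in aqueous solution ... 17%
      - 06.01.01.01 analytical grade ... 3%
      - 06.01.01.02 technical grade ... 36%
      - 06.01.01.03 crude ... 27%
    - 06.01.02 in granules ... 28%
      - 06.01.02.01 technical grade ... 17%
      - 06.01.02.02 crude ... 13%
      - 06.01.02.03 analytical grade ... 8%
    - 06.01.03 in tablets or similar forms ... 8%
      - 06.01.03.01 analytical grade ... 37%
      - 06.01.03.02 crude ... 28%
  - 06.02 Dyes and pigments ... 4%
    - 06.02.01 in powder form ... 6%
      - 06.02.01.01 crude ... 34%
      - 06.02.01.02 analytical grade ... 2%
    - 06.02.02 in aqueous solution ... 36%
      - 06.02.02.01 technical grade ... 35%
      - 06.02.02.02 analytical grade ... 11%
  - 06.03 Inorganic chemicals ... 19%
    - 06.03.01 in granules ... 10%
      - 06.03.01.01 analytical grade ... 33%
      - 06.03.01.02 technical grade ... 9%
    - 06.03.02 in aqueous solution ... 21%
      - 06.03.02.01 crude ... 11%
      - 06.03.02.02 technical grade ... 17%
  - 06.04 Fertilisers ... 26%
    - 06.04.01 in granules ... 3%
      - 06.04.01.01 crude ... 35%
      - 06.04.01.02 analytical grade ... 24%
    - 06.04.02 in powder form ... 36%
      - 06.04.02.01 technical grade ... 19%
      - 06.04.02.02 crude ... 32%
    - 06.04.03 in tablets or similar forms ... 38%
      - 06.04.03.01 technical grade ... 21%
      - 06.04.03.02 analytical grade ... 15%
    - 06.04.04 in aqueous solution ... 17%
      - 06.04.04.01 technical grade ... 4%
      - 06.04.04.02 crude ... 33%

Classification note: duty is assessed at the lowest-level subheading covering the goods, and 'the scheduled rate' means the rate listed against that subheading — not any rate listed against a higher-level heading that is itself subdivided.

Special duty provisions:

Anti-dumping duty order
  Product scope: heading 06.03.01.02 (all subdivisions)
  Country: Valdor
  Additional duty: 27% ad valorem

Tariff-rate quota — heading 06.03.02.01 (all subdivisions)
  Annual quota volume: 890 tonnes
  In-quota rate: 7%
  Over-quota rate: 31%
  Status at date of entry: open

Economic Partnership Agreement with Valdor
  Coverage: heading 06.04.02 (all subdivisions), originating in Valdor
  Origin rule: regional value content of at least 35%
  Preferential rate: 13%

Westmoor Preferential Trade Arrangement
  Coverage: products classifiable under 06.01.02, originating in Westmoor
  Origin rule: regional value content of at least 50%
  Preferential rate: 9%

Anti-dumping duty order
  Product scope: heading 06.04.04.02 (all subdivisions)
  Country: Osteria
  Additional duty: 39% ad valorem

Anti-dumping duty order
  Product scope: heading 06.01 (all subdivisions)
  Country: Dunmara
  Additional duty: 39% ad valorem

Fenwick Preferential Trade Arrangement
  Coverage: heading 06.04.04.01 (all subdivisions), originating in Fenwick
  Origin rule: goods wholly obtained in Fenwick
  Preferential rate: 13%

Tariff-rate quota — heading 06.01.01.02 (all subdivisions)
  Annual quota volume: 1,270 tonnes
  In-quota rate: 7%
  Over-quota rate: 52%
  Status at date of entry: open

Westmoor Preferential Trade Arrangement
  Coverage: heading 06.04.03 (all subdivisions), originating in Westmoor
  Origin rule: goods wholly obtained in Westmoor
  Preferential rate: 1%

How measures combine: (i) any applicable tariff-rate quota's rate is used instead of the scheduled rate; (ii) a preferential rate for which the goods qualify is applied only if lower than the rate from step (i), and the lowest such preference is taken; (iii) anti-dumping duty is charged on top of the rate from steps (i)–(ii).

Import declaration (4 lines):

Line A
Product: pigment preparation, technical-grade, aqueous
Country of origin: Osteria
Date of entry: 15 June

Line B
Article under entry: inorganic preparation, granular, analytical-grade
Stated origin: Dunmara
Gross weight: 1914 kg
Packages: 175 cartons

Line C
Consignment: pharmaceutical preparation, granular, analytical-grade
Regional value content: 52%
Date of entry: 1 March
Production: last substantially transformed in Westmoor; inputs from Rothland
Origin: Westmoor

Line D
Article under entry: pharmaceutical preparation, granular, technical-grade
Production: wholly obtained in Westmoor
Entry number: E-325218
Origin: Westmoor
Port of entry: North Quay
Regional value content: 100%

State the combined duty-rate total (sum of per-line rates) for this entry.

85%

Line A: pigment → 06.02; aqueous → 06.02.02; technical-grade → 06.02.02.01. Scheduled 35%. No special measure applies. → 35%.
Line B: inorganic → 06.03; granular → 06.03.01; analytical-grade → 06.03.01.01. Scheduled 33%. No special measure applies. → 33%.
Line C: pharmaceutical → 06.01; granular → 06.01.02; analytical-grade → 06.01.02.03. Scheduled 8%. Westmoor agreement on 06.01.02: RVC ≥ 50% → 9% available; Westmoor agreement on 06.04.03: 06.01.02.03 not covered; preference 9% not lower than 8% → no reduction. → 8%.
Line D: pharmaceutical → 06.01; granular → 06.01.02; technical-grade → 06.01.02.01. Scheduled 17%. Westmoor agreement on 06.01.02: RVC ≥ 50% → 9% available; Westmoor agreement on 06.04.03: 06.01.02.01 not covered; preferential 9%. → 9%.
Sum: 35% + 33% + 8% + 9% = 85%.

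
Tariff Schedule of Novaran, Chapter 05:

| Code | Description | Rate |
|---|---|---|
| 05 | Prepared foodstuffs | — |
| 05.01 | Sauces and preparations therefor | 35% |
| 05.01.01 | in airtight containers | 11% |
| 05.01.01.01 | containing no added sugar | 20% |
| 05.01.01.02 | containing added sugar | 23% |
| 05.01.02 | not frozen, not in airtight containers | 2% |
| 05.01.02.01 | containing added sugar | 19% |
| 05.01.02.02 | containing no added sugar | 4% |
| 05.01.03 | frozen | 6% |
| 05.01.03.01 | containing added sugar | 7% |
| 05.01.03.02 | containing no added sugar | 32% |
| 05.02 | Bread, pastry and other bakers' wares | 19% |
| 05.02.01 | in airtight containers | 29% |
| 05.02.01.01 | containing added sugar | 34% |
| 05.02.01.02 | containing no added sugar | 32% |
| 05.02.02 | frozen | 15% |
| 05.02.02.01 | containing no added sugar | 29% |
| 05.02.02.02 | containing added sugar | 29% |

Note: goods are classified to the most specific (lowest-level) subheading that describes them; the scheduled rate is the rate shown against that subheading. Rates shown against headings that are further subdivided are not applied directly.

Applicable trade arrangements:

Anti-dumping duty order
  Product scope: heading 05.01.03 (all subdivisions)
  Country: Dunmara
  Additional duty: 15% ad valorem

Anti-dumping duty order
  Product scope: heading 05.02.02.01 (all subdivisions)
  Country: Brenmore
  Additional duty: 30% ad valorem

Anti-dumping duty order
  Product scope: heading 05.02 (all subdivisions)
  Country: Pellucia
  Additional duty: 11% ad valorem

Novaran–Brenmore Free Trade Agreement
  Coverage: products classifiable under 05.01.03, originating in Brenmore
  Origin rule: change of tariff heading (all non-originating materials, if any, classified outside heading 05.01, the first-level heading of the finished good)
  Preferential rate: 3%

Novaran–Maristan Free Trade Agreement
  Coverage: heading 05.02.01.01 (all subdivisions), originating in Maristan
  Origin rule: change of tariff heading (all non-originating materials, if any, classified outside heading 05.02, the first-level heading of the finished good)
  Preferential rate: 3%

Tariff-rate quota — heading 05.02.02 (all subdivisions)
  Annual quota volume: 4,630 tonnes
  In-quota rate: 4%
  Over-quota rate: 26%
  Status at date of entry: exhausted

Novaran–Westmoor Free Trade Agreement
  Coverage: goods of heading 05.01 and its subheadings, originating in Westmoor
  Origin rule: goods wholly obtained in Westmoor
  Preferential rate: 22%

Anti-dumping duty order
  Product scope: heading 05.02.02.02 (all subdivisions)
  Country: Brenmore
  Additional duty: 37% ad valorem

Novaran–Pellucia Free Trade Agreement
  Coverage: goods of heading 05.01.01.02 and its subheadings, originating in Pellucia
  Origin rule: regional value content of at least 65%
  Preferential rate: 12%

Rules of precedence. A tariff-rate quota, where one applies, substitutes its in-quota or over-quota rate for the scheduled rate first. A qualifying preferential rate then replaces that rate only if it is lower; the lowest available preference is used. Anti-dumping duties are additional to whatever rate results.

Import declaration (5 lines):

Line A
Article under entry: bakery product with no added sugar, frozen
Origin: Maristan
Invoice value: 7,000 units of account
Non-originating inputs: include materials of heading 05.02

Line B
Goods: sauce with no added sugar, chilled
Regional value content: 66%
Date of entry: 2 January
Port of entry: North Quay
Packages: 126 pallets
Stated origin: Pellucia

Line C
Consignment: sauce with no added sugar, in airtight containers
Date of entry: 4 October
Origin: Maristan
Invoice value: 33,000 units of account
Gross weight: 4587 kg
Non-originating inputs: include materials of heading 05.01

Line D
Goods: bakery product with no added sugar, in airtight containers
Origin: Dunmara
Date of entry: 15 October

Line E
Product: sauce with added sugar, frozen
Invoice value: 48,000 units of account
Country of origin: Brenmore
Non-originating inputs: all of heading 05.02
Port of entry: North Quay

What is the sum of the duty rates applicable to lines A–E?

Line A: bakery product → 05.02; frozen → 05.02.02; with no added sugar → 05.02.02.01. Scheduled 29%. quota on 05.02.02 exhausted → over-quota 26%; Maristan agreement on 05.02.01.01: 05.02.02.01 not covered. → 26%.
Line B: sauce → 05.01; chilled → 05.01.02; with no added sugar → 05.01.02.02. Scheduled 4%. Pellucia agreement on 05.01.01.02: 05.01.02.02 not covered. → 4%.
Line C: sauce → 05.01; in airtight containers → 05.01.01; with no added sugar → 05.01.01.01. Scheduled 20%. Maristan agreement on 05.02.01.01: 05.01.01.01 not covered. → 20%.
Line D: bakery product → 05.02; in airtight containers → 05.02.01; with no added sugar → 05.02.01.02. Scheduled 32%. No special measure applies. → 32%.
Line E: sauce → 05.01; frozen → 05.01.03; with added sugar → 05.01.03.01. Scheduled 7%. Brenmore agreement on 05.01.03: CTH met → 3% available; preferential 3%. → 3%.
Sum: 26% + 4% + 20% + 32% + 3% = 85%.

85%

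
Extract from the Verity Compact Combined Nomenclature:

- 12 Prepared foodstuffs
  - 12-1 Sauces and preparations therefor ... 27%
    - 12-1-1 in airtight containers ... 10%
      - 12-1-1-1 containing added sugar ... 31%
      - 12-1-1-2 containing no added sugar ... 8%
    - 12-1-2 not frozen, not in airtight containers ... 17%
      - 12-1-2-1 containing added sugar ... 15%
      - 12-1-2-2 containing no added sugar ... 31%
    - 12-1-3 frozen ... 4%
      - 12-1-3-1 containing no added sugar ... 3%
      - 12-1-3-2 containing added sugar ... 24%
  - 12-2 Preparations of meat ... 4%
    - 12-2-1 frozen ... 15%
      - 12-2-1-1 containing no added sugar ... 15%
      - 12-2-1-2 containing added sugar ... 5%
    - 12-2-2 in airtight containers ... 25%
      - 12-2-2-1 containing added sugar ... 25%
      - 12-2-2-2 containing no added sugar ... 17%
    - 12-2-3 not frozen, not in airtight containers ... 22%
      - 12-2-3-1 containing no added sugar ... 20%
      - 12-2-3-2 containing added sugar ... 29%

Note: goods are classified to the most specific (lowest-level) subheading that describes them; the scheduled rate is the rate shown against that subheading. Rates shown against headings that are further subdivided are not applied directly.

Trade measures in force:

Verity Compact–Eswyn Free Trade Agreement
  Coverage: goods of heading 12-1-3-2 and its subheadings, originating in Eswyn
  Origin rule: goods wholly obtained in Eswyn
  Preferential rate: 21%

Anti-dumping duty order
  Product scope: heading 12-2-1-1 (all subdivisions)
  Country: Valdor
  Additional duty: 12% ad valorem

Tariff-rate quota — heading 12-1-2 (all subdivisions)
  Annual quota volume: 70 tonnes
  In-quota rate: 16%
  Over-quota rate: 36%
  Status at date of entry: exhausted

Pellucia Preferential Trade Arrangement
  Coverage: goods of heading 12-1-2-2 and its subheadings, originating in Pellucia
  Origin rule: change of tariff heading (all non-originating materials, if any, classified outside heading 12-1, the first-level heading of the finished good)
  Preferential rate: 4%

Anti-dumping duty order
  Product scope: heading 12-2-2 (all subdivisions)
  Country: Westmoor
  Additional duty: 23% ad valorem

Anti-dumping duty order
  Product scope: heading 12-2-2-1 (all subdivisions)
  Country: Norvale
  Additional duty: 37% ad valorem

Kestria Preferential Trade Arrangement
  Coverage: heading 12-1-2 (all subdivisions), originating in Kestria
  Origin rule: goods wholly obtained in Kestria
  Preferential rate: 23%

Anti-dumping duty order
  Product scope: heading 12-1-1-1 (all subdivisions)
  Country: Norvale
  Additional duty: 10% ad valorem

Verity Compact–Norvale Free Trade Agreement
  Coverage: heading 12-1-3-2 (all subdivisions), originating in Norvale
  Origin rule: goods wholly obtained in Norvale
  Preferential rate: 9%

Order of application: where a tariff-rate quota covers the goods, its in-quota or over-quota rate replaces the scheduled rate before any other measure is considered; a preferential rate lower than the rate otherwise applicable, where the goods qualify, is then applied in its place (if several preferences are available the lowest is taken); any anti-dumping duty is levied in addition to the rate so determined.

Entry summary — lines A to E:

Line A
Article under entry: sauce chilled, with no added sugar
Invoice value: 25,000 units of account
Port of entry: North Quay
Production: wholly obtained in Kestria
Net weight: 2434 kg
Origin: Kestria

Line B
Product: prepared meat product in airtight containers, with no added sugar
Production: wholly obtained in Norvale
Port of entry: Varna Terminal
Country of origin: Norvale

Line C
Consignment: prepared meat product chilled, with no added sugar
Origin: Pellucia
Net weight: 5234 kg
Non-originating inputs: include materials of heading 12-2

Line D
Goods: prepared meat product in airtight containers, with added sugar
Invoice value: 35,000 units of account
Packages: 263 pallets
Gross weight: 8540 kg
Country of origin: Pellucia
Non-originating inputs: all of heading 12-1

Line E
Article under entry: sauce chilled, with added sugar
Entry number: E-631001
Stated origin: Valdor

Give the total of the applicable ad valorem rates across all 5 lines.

121%

Line A: sauce → 12-1; chilled → 12-1-2; with no added sugar → 12-1-2-2. Scheduled 31%. quota on 12-1-2 exhausted → over-quota 36%; Kestria agreement on 12-1-2: wholly obtained → 23% available; preferential 23%. → 23%.
Line B: prepared meat product → 12-2; in airtight containers → 12-2-2; with no added sugar → 12-2-2-2. Scheduled 17%. Norvale agreement on 12-1-3-2: 12-2-2-2 not covered. → 17%.
Line C: prepared meat product → 12-2; chilled → 12-2-3; with no added sugar → 12-2-3-1. Scheduled 20%. Pellucia agreement on 12-1-2-2: 12-2-3-1 not covered. → 20%.
Line D: prepared meat product → 12-2; in airtight containers → 12-2-2; with added sugar → 12-2-2-1. Scheduled 25%. Pellucia agreement on 12-1-2-2: 12-2-2-1 not covered. → 25%.
Line E: sauce → 12-1; chilled → 12-1-2; with added sugar → 12-1-2-1. Scheduled 15%. quota on 12-1-2 exhausted → over-quota 36%. → 36%.
Sum: 23% + 17% + 20% + 25% + 36% = 121%.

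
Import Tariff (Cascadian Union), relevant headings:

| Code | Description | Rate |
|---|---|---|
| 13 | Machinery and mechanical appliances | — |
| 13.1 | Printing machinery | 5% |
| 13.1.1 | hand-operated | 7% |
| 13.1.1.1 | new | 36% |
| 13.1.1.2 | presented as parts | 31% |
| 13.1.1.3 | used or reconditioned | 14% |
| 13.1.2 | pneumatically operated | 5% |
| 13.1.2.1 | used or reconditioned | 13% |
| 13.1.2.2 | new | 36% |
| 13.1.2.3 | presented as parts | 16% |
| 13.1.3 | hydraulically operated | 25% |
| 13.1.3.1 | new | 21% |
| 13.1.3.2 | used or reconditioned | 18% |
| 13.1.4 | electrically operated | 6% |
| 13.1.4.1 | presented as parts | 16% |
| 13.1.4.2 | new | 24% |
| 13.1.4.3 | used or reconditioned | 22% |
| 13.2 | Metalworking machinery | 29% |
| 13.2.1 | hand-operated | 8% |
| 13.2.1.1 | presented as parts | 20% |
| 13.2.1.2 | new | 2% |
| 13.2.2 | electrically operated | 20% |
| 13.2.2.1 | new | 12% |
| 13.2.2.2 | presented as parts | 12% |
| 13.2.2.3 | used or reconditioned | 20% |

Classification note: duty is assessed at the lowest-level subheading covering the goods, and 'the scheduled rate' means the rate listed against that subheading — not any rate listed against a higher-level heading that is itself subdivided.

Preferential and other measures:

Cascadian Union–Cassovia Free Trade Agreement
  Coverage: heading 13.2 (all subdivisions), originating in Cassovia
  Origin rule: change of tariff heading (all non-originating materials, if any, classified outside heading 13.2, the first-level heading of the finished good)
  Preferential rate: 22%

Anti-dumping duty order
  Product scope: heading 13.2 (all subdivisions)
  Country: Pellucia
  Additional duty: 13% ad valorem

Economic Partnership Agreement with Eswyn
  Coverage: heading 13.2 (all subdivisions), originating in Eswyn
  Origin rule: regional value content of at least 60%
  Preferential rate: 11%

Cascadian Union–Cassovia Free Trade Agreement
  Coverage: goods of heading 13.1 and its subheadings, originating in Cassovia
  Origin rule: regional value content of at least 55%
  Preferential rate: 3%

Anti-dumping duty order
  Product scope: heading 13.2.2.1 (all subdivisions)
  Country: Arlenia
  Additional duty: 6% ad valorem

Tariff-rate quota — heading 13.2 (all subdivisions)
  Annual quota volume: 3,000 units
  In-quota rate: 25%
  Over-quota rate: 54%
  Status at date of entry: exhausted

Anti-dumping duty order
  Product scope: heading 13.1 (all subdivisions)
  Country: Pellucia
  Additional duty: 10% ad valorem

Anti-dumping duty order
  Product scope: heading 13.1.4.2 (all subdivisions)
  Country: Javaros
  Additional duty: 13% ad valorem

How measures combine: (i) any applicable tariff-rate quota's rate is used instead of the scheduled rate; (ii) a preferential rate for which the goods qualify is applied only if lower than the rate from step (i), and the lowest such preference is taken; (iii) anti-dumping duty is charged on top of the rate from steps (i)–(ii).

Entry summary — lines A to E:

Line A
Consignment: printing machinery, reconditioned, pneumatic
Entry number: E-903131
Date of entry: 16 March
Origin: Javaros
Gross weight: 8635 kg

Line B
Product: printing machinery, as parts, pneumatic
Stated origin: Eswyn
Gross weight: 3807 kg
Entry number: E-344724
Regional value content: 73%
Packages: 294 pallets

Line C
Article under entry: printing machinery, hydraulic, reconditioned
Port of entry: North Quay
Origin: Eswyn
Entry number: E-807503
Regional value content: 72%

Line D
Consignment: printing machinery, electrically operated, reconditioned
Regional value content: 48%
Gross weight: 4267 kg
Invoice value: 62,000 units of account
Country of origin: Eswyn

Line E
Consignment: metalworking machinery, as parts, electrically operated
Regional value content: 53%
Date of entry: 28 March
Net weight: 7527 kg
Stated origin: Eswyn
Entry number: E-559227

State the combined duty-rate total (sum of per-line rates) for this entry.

123%

Line A: printing → 13.1; pneumatic → 13.1.2; reconditioned → 13.1.2.1. Scheduled 13%. No special measure applies. → 13%.
Line B: printing → 13.1; pneumatic → 13.1.2; as parts → 13.1.2.3. Scheduled 16%. Eswyn agreement on 13.2: 13.1.2.3 not covered. → 16%.
Line C: printing → 13.1; hydraulic → 13.1.3; reconditioned → 13.1.3.2. Scheduled 18%. Eswyn agreement on 13.2: 13.1.3.2 not covered. → 18%.
Line D: printing → 13.1; electrically operated → 13.1.4; reconditioned → 13.1.4.3. Scheduled 22%. Eswyn agreement on 13.2: 13.1.4.3 not covered. → 22%.
Line E: metalworking → 13.2; electrically operated → 13.2.2; as parts → 13.2.2.2. Scheduled 12%. quota on 13.2 exhausted → over-quota 54%; Eswyn agreement on 13.2: RVC < 60%. → 54%.
Sum: 13% + 16% + 18% + 22% + 54% = 123%.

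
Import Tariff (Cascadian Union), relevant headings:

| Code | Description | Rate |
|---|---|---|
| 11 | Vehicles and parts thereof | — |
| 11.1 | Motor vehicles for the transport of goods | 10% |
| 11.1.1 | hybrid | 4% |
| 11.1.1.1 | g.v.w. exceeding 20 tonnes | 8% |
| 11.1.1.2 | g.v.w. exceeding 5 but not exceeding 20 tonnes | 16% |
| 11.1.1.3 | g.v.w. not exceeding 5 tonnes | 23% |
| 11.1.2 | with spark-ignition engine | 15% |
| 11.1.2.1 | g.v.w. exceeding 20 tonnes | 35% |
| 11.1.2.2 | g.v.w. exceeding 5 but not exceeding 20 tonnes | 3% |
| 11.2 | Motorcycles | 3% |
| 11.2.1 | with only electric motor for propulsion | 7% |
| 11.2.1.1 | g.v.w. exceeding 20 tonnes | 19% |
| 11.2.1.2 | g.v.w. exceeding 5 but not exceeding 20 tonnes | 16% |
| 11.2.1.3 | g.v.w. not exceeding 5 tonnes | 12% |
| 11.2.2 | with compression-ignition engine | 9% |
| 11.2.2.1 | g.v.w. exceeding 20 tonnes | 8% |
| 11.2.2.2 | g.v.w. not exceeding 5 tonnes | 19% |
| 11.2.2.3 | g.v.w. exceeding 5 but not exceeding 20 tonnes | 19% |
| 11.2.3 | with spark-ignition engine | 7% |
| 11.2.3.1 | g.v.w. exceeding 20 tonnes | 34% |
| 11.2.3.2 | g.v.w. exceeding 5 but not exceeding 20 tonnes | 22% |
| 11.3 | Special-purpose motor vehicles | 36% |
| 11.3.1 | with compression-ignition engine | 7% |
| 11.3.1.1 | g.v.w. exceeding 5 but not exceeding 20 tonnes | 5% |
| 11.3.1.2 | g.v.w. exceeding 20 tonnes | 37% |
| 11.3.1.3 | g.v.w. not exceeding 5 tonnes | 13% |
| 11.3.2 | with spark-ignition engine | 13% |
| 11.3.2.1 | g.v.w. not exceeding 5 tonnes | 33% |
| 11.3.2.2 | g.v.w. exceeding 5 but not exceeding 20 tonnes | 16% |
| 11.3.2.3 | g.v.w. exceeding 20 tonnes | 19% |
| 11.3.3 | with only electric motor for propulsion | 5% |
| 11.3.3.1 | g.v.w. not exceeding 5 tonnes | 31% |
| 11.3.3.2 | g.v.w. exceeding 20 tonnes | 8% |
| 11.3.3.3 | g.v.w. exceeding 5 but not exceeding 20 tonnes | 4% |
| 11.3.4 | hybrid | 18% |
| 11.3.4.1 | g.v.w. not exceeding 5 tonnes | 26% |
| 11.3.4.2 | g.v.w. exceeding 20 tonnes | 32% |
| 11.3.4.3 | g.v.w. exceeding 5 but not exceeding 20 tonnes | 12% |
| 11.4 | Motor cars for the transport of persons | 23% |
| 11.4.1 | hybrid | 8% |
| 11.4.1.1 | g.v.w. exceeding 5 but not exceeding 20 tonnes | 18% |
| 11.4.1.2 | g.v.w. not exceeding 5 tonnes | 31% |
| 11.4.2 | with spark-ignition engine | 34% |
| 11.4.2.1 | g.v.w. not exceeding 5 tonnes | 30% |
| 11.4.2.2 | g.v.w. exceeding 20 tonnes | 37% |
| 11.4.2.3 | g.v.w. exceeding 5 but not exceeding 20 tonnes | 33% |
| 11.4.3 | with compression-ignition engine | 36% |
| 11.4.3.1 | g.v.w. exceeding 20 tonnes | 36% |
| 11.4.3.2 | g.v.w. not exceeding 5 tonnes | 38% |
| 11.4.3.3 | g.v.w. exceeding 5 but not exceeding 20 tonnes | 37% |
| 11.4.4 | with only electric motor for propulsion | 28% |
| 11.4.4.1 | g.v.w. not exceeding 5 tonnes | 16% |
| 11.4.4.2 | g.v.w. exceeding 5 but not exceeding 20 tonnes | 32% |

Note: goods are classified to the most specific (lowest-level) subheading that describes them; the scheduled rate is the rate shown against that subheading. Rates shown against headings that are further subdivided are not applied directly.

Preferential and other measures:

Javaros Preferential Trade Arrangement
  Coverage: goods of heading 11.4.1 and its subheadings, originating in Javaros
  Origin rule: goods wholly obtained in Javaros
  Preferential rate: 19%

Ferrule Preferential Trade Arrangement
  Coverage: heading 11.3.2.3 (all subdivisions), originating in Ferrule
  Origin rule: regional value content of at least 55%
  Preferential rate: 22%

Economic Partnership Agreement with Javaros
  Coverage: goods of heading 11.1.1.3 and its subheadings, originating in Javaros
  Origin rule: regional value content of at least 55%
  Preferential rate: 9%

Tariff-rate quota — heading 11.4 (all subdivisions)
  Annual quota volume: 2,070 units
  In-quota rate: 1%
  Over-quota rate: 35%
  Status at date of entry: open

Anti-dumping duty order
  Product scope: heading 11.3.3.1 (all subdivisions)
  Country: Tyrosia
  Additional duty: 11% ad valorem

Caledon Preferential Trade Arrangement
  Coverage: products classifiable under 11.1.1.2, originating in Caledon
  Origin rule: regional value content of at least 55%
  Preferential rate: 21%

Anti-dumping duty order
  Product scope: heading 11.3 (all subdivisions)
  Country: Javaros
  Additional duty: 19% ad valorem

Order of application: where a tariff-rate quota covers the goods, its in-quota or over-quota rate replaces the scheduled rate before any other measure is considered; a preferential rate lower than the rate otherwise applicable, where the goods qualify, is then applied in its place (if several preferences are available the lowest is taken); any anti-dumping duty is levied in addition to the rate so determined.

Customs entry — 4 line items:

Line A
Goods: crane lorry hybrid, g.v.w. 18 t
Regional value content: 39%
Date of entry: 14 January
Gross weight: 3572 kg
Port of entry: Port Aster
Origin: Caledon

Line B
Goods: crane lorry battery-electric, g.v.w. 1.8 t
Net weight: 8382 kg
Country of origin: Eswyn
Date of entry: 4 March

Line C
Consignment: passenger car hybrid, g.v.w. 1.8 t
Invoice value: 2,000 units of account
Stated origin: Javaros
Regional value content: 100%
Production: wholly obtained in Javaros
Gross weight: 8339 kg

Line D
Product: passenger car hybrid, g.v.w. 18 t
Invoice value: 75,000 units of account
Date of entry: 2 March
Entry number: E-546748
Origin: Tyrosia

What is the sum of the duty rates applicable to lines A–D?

Line A: crane lorry → 11.3; hybrid → 11.3.4; g.v.w. 18 t → 11.3.4.3. Scheduled 12%. Caledon agreement on 11.1.1.2: 11.3.4.3 not covered. → 12%.
Line B: crane lorry → 11.3; battery-electric → 11.3.3; g.v.w. 1.8 t → 11.3.3.1. Scheduled 31%. No special measure applies. → 31%.
Line C: passenger car → 11.4; hybrid → 11.4.1; g.v.w. 1.8 t → 11.4.1.2. Scheduled 31%. quota on 11.4 open → in-quota 1%; Javaros agreement on 11.4.1: wholly obtained → 19% available; Javaros agreement on 11.1.1.3: 11.4.1.2 not covered; preference 19% not lower than 1% → no reduction. → 1%.
Line D: passenger car → 11.4; hybrid → 11.4.1; g.v.w. 18 t → 11.4.1.1. Scheduled 18%. quota on 11.4 open → in-quota 1%. → 1%.
Sum: 12% + 31% + 1% + 1% = 45%.

45%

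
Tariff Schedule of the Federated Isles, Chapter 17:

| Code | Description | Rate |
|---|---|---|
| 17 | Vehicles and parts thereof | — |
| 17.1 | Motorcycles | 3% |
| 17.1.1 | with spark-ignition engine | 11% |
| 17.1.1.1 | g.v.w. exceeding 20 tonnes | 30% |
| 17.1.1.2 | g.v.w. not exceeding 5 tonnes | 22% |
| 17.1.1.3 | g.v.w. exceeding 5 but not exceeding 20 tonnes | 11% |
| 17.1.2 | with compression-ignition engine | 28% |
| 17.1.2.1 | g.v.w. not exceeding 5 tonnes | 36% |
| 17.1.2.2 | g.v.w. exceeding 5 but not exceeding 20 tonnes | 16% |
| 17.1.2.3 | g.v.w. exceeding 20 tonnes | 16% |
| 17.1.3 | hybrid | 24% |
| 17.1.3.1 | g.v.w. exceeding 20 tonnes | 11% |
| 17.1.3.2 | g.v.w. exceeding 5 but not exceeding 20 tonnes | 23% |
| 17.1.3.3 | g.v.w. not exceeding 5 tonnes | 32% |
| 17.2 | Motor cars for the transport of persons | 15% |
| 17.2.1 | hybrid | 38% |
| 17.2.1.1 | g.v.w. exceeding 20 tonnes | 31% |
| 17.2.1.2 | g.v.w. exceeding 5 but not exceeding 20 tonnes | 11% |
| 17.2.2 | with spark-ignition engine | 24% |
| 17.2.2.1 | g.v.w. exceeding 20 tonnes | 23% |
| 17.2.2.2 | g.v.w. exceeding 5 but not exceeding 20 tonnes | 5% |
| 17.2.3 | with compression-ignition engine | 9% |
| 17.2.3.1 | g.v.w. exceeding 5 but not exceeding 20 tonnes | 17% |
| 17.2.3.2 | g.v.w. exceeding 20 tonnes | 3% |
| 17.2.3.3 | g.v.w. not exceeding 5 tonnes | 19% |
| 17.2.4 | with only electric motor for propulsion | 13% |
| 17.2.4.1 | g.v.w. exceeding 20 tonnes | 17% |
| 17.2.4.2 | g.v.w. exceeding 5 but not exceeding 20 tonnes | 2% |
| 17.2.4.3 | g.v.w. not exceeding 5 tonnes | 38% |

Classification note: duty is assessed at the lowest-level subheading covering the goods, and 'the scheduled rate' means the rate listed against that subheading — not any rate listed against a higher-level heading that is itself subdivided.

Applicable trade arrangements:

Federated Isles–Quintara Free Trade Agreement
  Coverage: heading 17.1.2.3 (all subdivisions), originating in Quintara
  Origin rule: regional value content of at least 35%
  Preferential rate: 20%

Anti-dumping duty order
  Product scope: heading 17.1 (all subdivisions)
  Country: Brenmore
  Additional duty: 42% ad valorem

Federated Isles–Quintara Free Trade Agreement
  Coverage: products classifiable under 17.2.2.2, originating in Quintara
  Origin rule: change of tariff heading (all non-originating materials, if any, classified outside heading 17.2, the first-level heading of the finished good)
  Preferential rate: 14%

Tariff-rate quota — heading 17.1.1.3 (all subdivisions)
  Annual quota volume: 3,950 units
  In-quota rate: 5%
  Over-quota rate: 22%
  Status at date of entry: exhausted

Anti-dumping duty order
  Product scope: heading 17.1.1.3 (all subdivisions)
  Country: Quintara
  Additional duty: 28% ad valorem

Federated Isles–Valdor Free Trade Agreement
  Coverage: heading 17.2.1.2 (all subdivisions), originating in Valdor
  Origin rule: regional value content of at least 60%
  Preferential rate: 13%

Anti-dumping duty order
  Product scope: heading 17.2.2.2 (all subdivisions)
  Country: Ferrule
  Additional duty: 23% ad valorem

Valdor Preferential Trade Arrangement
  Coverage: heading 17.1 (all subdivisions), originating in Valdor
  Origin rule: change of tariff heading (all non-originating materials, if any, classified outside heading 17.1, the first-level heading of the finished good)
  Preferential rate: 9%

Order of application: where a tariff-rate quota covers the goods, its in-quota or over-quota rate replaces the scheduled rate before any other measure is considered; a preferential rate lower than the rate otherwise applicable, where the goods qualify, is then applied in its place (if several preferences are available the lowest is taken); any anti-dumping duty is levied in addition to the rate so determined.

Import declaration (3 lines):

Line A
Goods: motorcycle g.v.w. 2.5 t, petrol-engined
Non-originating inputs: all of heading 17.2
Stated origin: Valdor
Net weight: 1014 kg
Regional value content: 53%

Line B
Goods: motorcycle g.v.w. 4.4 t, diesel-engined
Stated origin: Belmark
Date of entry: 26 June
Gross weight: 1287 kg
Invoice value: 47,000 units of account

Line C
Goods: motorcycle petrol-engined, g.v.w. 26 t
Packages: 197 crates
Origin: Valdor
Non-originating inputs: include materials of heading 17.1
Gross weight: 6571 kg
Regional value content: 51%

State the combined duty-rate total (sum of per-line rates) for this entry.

Line A: motorcycle → 17.1; petrol-engined → 17.1.1; g.v.w. 2.5 t → 17.1.1.2. Scheduled 22%. Valdor agreement on 17.2.1.2: 17.1.1.2 not covered; Valdor agreement on 17.1: CTH met → 9% available; preferential 9%. → 9%.
Line B: motorcycle → 17.1; diesel-engined → 17.1.2; g.v.w. 4.4 t → 17.1.2.1. Scheduled 36%. No special measure applies. → 36%.
Line C: motorcycle → 17.1; petrol-engined → 17.1.1; g.v.w. 26 t → 17.1.1.1. Scheduled 30%. Valdor agreement on 17.2.1.2: 17.1.1.1 not covered; Valdor agreement on 17.1: CTH not met. → 30%.
Sum: 9% + 36% + 30% = 75%.

75%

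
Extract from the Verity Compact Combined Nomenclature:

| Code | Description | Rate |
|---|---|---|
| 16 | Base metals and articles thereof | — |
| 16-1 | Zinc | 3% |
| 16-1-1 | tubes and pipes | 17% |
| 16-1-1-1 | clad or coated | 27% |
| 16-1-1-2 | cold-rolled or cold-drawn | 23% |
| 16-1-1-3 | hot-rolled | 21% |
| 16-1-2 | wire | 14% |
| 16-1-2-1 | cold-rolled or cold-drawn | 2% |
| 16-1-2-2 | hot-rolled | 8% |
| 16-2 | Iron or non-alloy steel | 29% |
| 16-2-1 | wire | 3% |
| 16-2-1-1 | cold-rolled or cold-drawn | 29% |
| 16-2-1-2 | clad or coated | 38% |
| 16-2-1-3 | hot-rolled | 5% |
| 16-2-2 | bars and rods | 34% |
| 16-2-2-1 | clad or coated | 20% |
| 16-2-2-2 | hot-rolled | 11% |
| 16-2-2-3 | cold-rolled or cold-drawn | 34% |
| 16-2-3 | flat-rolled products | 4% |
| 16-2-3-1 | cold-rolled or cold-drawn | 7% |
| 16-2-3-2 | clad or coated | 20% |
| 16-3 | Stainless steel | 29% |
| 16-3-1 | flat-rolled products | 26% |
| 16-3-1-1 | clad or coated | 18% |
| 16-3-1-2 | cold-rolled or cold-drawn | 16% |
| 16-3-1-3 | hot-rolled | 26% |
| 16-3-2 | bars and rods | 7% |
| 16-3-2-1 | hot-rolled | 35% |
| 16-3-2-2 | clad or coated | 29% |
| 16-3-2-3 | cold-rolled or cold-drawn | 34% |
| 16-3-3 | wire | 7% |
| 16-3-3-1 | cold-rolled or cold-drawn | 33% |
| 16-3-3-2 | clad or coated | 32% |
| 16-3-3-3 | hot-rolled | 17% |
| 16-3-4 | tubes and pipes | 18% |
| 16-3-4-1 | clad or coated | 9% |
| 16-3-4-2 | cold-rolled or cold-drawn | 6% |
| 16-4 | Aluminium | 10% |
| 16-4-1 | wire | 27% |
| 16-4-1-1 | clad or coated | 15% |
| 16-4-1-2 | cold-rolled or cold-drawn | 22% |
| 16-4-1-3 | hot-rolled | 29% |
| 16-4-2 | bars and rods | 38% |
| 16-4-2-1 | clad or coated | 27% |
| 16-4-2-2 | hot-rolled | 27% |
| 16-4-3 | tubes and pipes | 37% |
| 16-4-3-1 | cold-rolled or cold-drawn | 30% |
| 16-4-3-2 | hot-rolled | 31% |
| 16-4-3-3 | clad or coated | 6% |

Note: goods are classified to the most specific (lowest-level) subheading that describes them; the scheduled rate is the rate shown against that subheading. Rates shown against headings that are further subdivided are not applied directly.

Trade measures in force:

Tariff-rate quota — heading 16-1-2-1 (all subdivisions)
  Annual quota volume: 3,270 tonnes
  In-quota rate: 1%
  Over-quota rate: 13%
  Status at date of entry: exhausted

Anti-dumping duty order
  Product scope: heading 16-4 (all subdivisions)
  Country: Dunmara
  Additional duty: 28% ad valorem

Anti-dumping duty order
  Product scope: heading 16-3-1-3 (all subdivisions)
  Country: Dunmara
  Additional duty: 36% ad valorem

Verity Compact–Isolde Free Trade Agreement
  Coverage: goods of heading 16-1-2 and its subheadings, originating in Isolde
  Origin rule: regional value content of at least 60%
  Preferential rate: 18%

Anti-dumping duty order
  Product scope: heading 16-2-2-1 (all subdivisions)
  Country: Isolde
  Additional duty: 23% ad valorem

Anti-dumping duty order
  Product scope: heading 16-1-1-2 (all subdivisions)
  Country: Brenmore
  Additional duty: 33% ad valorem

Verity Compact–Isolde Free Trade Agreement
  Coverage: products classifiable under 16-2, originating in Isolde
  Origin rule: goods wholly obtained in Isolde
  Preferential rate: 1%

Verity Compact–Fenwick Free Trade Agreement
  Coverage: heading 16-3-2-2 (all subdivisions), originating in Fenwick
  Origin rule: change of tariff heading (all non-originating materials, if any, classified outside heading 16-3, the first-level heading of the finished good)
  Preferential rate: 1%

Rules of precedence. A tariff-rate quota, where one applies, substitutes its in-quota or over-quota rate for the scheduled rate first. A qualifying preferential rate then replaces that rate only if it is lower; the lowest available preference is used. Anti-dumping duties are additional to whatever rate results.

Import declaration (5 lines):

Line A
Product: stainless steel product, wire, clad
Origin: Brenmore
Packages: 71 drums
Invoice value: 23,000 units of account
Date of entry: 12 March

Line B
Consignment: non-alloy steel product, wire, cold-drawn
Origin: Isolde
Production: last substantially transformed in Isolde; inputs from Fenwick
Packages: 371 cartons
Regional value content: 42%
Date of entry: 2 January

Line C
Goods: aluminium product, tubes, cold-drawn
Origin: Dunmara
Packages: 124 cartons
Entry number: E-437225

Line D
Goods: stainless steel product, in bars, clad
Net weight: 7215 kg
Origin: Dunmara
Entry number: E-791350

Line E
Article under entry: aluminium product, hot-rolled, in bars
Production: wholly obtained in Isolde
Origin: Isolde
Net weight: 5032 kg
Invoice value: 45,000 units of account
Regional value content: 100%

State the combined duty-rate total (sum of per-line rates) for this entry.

175%

Line A: stainless steel → 16-3; wire → 16-3-3; clad → 16-3-3-2. Scheduled 32%. No special measure applies. → 32%.
Line B: non-alloy steel → 16-2; wire → 16-2-1; cold-drawn → 16-2-1-1. Scheduled 29%. Isolde agreement on 16-1-2: 16-2-1-1 not covered; Isolde agreement on 16-2: not wholly obtained. → 29%.
Line C: aluminium → 16-4; tubes → 16-4-3; cold-drawn → 16-4-3-1. Scheduled 30%. anti-dumping (Dunmara, 16-4): +28%; total 30% + 28% = 58%. → 58%.
Line D: stainless steel → 16-3; in bars → 16-3-2; clad → 16-3-2-2. Scheduled 29%. No special measure applies. → 29%.
Line E: aluminium → 16-4; in bars → 16-4-2; hot-rolled → 16-4-2-2. Scheduled 27%. Isolde agreement on 16-1-2: 16-4-2-2 not covered; Isolde agreement on 16-2: 16-4-2-2 not covered. → 27%.
Sum: 32% + 29% + 58% + 29% + 27% = 175%.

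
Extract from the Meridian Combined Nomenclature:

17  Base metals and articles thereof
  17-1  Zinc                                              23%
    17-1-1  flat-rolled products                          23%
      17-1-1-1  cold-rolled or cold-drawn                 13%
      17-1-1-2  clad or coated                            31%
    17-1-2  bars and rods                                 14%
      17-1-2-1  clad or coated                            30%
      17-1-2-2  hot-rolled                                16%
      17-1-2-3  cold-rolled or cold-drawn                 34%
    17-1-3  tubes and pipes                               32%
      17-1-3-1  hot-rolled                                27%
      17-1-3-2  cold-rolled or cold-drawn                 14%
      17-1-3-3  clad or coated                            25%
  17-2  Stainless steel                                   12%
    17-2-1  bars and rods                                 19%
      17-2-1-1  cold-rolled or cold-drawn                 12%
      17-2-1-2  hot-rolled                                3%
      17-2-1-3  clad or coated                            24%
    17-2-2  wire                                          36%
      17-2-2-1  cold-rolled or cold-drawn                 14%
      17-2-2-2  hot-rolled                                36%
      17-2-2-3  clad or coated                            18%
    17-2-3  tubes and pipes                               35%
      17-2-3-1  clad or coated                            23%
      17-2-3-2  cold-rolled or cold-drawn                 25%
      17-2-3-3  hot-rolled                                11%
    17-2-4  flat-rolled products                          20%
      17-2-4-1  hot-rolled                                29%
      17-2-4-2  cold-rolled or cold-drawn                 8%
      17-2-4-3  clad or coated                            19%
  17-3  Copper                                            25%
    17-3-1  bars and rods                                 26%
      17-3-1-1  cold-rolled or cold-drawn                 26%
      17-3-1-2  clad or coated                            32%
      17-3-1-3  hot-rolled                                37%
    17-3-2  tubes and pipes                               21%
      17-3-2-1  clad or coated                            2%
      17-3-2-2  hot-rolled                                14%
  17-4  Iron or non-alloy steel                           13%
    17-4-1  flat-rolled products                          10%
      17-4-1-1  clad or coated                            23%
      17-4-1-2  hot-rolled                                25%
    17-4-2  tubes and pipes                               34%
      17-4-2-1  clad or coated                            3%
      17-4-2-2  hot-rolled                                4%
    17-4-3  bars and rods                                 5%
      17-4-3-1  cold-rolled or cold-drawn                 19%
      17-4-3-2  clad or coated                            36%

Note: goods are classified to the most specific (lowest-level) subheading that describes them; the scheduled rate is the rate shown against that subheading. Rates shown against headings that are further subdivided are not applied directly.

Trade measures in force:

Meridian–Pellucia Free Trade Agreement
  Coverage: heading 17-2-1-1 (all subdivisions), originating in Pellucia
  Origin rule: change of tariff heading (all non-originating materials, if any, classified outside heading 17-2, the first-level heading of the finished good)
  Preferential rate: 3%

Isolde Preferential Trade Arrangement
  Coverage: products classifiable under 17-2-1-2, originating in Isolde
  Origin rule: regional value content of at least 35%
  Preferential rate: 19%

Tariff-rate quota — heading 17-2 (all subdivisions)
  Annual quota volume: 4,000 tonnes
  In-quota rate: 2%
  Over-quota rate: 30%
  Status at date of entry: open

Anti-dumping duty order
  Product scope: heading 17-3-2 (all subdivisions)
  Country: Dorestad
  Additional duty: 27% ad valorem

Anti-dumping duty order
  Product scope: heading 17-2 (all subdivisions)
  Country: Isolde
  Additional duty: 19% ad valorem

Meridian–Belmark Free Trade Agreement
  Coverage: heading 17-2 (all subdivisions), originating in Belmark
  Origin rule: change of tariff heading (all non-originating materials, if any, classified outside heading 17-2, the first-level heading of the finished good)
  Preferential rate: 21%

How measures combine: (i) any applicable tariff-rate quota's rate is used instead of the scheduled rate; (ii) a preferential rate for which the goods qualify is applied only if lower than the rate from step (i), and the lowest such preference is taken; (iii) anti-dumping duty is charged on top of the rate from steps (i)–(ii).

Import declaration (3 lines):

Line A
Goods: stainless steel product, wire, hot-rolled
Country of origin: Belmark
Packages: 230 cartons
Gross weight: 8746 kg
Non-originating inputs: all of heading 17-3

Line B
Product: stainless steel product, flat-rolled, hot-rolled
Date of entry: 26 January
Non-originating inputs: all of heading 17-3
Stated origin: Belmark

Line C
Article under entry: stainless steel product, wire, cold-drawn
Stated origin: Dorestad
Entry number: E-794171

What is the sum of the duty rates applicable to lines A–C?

Line A: stainless steel → 17-2; wire → 17-2-2; hot-rolled → 17-2-2-2. Scheduled 36%. quota on 17-2 open → in-quota 2%; Belmark agreement on 17-2: CTH met → 21% available; preference 21% not lower than 2% → no reduction. → 2%.
Line B: stainless steel → 17-2; flat-rolled → 17-2-4; hot-rolled → 17-2-4-1. Scheduled 29%. quota on 17-2 open → in-quota 2%; Belmark agreement on 17-2: CTH met → 21% available; preference 21% not lower than 2% → no reduction. → 2%.
Line C: stainless steel → 17-2; wire → 17-2-2; cold-drawn → 17-2-2-1. Scheduled 14%. quota on 17-2 open → in-quota 2%. → 2%.
Sum: 2% + 2% + 2% = 6%.

6%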